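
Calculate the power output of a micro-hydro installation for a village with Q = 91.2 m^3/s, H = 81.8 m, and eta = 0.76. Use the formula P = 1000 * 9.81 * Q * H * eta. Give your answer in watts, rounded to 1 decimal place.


Apply the hydropower formula P = rho * g * Q * H * eta
rho * g = 1000 * 9.81 = 9810.0
P = 9810.0 * 91.2 * 81.8 * 0.76
P = 55619968.9 W

55619968.9


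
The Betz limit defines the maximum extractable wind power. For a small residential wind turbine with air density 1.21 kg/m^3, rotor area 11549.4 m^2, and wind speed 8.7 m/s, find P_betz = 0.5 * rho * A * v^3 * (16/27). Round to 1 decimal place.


The Betz coefficient Cp_max = 16/27 = 0.5926
v^3 = 8.7^3 = 658.503
P_betz = 0.5 * rho * A * v^3 * Cp_max
P_betz = 0.5 * 1.21 * 11549.4 * 658.503 * 0.5926
P_betz = 2726646.1 W

2726646.1


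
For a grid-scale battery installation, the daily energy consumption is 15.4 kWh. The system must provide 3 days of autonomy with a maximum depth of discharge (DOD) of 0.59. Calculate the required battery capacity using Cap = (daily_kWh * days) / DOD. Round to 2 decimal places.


Total energy needed = daily * days = 15.4 * 3 = 46.2 kWh
Account for depth of discharge:
  Cap = total_energy / DOD = 46.2 / 0.59
  Cap = 78.31 kWh

78.31


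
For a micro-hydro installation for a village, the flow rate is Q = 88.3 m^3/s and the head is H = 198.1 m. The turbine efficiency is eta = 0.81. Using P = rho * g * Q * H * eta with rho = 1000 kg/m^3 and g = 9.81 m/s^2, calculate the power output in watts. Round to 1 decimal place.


Apply the hydropower formula P = rho * g * Q * H * eta
rho * g = 1000 * 9.81 = 9810.0
P = 9810.0 * 88.3 * 198.1 * 0.81
P = 138995008.8 W

138995008.8


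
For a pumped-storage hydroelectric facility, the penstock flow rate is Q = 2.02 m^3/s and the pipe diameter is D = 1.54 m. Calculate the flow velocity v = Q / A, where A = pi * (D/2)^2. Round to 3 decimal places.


Compute pipe cross-sectional area:
  A = pi * (D/2)^2 = pi * (1.54/2)^2 = 1.8627 m^2
Calculate velocity:
  v = Q / A = 2.02 / 1.8627
  v = 1.084 m/s

1.084


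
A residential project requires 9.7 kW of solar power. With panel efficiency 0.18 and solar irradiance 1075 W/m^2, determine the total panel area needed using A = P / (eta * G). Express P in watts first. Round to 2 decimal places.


Convert target power to watts: P = 9.7 * 1000 = 9700.0 W
Compute denominator: eta * G = 0.18 * 1075 = 193.5
Required area A = P / (eta * G) = 9700.0 / 193.5
A = 50.13 m^2

50.13


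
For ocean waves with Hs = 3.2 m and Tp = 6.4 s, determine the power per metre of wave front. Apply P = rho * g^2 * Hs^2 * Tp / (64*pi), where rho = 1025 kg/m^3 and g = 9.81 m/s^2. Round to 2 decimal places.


Apply wave power formula:
  g^2 = 9.81^2 = 96.2361
  Hs^2 = 3.2^2 = 10.24
  Numerator = rho * g^2 * Hs^2 * Tp = 1025 * 96.2361 * 10.24 * 6.4 = 6464602.28
  Denominator = 64 * pi = 201.0619
  P = 6464602.28 / 201.0619 = 32152.29 W/m

32152.29


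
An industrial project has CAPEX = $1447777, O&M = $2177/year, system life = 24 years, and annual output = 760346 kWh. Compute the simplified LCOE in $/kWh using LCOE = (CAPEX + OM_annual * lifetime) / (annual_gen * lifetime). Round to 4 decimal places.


Total cost = CAPEX + OM * lifetime = 1447777 + 2177 * 24 = 1447777 + 52248 = 1500025
Total generation = annual * lifetime = 760346 * 24 = 18248304 kWh
LCOE = 1500025 / 18248304
LCOE = 0.0822 $/kWh

0.0822


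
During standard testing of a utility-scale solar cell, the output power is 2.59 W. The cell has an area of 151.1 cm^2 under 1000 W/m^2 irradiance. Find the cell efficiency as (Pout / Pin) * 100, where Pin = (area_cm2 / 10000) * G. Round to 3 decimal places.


First compute the input power:
  Pin = area_cm2 / 10000 * G = 151.1 / 10000 * 1000 = 15.11 W
Then compute efficiency:
  Efficiency = (Pout / Pin) * 100 = (2.59 / 15.11) * 100
  Efficiency = 17.141%

17.141


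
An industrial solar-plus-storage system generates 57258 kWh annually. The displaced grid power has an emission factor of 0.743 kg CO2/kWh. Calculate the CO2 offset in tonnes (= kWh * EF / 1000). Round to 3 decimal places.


CO2 offset in kg = generation * emission_factor
CO2 offset = 57258 * 0.743 = 42542.69 kg
Convert to tonnes:
  CO2 offset = 42542.69 / 1000 = 42.543 tonnes

42.543


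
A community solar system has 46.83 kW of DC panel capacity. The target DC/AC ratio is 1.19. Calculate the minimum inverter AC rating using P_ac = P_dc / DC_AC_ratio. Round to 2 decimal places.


The inverter AC capacity is determined by the DC/AC ratio.
Given: P_dc = 46.83 kW, DC/AC ratio = 1.19
P_ac = P_dc / ratio = 46.83 / 1.19
P_ac = 39.35 kW

39.35


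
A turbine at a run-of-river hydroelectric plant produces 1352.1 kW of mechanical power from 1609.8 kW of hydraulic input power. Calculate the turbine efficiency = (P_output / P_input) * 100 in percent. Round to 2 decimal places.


Turbine efficiency = (output power / input power) * 100
eta = (1352.1 / 1609.8) * 100
eta = 83.99%

83.99


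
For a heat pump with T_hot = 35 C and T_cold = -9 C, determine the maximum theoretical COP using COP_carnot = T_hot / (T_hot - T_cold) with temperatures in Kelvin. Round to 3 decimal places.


Convert to Kelvin:
  T_hot = 35 + 273.15 = 308.15 K
  T_cold = -9 + 273.15 = 264.15 K
Apply Carnot COP formula:
  COP = T_hot_K / (T_hot_K - T_cold_K) = 308.15 / 44.0
  COP = 7.003

7.003


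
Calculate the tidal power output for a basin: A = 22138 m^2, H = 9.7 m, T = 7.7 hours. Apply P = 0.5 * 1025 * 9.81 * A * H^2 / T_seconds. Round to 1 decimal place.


Convert period to seconds: T = 7.7 * 3600 = 27720.0 s
H^2 = 9.7^2 = 94.09
P = 0.5 * rho * g * A * H^2 / T
P = 0.5 * 1025 * 9.81 * 22138 * 94.09 / 27720.0
P = 377790.9 W

377790.9


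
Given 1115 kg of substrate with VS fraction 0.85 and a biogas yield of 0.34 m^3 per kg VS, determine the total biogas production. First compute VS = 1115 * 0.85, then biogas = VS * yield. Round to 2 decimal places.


Compute volatile solids:
  VS = mass * VS_fraction = 1115 * 0.85 = 947.75 kg
Calculate biogas volume:
  Biogas = VS * specific_yield = 947.75 * 0.34
  Biogas = 322.24 m^3

322.24


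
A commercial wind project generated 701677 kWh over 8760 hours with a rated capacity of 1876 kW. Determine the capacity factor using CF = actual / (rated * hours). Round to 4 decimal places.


Capacity factor = actual output / maximum possible output
Maximum possible = rated * hours = 1876 * 8760 = 16433760 kWh
CF = 701677 / 16433760
CF = 0.0427

0.0427


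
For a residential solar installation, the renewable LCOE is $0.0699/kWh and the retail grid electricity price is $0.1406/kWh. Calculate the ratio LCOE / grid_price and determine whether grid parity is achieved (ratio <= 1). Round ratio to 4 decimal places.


Compare LCOE to grid price:
  LCOE = $0.0699/kWh, Grid price = $0.1406/kWh
  Ratio = LCOE / grid_price = 0.0699 / 0.1406 = 0.4972
  Grid parity achieved (ratio <= 1)? yes

0.4972


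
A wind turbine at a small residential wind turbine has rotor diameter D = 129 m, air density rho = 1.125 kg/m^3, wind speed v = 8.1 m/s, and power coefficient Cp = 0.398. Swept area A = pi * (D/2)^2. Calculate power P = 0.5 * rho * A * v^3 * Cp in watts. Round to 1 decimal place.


Step 1 -- Compute swept area:
  A = pi * (D/2)^2 = pi * (129/2)^2 = 13069.81 m^2
Step 2 -- Apply wind power equation:
  P = 0.5 * rho * A * v^3 * Cp
  v^3 = 8.1^3 = 531.441
  P = 0.5 * 1.125 * 13069.81 * 531.441 * 0.398
  P = 1554998.4 W

1554998.4


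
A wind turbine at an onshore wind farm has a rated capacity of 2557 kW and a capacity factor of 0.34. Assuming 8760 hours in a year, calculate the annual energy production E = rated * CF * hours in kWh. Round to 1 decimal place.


Annual energy = rated_kW * capacity_factor * hours_per_year
Given: P_rated = 2557 kW, CF = 0.34, hours = 8760
E = 2557 * 0.34 * 8760
E = 7615768.8 kWh

7615768.8


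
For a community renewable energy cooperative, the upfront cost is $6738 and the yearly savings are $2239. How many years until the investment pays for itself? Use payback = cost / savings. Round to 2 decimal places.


Simple payback period = initial cost / annual savings
Payback = 6738 / 2239
Payback = 3.01 years

3.01


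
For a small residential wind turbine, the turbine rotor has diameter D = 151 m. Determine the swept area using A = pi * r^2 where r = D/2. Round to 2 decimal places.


Compute the rotor radius:
  r = D / 2 = 151 / 2 = 75.5 m
Calculate swept area:
  A = pi * r^2 = pi * 75.5^2
  A = 17907.86 m^2

17907.86


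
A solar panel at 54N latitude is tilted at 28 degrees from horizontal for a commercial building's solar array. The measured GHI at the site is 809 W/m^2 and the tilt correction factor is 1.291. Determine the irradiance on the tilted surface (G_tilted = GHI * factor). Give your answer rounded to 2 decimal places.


Identify the given values:
  GHI = 809 W/m^2, tilt correction factor = 1.291
Apply the formula G_tilted = GHI * factor:
  G_tilted = 809 * 1.291
  G_tilted = 1044.42 W/m^2

1044.42


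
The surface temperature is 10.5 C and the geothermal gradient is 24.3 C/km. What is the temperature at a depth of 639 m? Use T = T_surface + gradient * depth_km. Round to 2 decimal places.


Convert depth to km: 639 / 1000 = 0.639 km
Temperature increase = gradient * depth_km = 24.3 * 0.639 = 15.53 C
Temperature at depth = T_surface + delta_T = 10.5 + 15.53
T = 26.03 C

26.03


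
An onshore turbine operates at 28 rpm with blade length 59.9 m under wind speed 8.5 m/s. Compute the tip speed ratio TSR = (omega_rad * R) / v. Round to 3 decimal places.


Convert rotational speed to rad/s:
  omega = 28 * 2 * pi / 60 = 2.9322 rad/s
Compute tip speed:
  v_tip = omega * R = 2.9322 * 59.9 = 175.636 m/s
Tip speed ratio:
  TSR = v_tip / v_wind = 175.636 / 8.5 = 20.663

20.663


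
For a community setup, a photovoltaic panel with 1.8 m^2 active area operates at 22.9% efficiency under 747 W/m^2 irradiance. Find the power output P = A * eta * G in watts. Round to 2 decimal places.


Use the solar power formula P = A * eta * G.
Given: A = 1.8 m^2, eta = 0.229, G = 747 W/m^2
P = 1.8 * 0.229 * 747
P = 307.91 W

307.91


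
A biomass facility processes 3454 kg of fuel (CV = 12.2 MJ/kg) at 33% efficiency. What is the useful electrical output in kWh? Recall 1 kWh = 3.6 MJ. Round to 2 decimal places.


Total energy = mass * CV = 3454 * 12.2 = 42138.8 MJ
Useful energy = total * eta = 42138.8 * 0.33 = 13905.8 MJ
Convert to kWh: 13905.8 / 3.6
Useful energy = 3862.72 kWh

3862.72


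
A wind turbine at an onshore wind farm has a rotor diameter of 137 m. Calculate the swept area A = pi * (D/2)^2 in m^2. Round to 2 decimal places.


Compute the rotor radius:
  r = D / 2 = 137 / 2 = 68.5 m
Calculate swept area:
  A = pi * r^2 = pi * 68.5^2
  A = 14741.14 m^2

14741.14


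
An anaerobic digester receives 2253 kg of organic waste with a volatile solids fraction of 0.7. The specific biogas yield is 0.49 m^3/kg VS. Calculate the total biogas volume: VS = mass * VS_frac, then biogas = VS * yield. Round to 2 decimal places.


Compute volatile solids:
  VS = mass * VS_fraction = 2253 * 0.7 = 1577.1 kg
Calculate biogas volume:
  Biogas = VS * specific_yield = 1577.1 * 0.49
  Biogas = 772.78 m^3

772.78


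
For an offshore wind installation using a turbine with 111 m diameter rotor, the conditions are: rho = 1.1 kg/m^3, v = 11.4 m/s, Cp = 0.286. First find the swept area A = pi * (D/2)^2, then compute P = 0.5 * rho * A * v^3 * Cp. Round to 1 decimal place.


Step 1 -- Compute swept area:
  A = pi * (D/2)^2 = pi * (111/2)^2 = 9676.89 m^2
Step 2 -- Apply wind power equation:
  P = 0.5 * rho * A * v^3 * Cp
  v^3 = 11.4^3 = 1481.544
  P = 0.5 * 1.1 * 9676.89 * 1481.544 * 0.286
  P = 2255169.1 W

2255169.1


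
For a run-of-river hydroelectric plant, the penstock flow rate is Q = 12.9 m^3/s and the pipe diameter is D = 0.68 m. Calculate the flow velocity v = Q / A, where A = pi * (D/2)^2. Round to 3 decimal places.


Compute pipe cross-sectional area:
  A = pi * (D/2)^2 = pi * (0.68/2)^2 = 0.3632 m^2
Calculate velocity:
  v = Q / A = 12.9 / 0.3632
  v = 35.521 m/s

35.521


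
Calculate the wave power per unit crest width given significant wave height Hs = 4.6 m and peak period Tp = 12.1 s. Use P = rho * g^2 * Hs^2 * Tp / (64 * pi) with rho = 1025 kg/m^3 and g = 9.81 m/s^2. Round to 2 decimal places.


Apply wave power formula:
  g^2 = 9.81^2 = 96.2361
  Hs^2 = 4.6^2 = 21.16
  Numerator = rho * g^2 * Hs^2 * Tp = 1025 * 96.2361 * 21.16 * 12.1 = 25255903.75
  Denominator = 64 * pi = 201.0619
  P = 25255903.75 / 201.0619 = 125612.56 W/m

125612.56


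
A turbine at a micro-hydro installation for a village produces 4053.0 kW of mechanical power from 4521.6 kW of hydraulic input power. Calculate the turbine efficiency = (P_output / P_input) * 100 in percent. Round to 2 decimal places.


Turbine efficiency = (output power / input power) * 100
eta = (4053.0 / 4521.6) * 100
eta = 89.64%

89.64


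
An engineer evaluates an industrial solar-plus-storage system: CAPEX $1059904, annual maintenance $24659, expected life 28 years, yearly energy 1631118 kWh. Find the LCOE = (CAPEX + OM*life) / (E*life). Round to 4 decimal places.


Total cost = CAPEX + OM * lifetime = 1059904 + 24659 * 28 = 1059904 + 690452 = 1750356
Total generation = annual * lifetime = 1631118 * 28 = 45671304 kWh
LCOE = 1750356 / 45671304
LCOE = 0.0383 $/kWh

0.0383


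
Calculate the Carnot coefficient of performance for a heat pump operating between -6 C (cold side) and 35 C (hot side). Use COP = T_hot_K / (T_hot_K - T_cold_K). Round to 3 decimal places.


Convert to Kelvin:
  T_hot = 35 + 273.15 = 308.15 K
  T_cold = -6 + 273.15 = 267.15 K
Apply Carnot COP formula:
  COP = T_hot_K / (T_hot_K - T_cold_K) = 308.15 / 41.0
  COP = 7.516

7.516


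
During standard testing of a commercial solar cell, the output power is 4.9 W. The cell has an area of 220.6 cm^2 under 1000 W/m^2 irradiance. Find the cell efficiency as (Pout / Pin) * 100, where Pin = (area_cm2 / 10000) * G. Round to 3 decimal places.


First compute the input power:
  Pin = area_cm2 / 10000 * G = 220.6 / 10000 * 1000 = 22.06 W
Then compute efficiency:
  Efficiency = (Pout / Pin) * 100 = (4.9 / 22.06) * 100
  Efficiency = 22.212%

22.212


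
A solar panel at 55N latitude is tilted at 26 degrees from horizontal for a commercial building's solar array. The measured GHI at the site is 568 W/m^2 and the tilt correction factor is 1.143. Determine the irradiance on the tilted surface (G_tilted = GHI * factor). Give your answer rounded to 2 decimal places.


Identify the given values:
  GHI = 568 W/m^2, tilt correction factor = 1.143
Apply the formula G_tilted = GHI * factor:
  G_tilted = 568 * 1.143
  G_tilted = 649.22 W/m^2

649.22


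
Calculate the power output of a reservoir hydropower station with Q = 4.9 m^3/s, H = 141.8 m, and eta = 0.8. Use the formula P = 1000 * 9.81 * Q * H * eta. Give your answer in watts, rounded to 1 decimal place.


Apply the hydropower formula P = rho * g * Q * H * eta
rho * g = 1000 * 9.81 = 9810.0
P = 9810.0 * 4.9 * 141.8 * 0.8
P = 5452947.4 W

5452947.4


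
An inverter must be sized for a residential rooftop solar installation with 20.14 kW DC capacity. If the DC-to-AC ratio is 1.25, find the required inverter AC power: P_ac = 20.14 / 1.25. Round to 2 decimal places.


The inverter AC capacity is determined by the DC/AC ratio.
Given: P_dc = 20.14 kW, DC/AC ratio = 1.25
P_ac = P_dc / ratio = 20.14 / 1.25
P_ac = 16.11 kW

16.11


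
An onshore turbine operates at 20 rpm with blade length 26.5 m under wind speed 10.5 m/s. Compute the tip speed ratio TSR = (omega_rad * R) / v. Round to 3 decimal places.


Convert rotational speed to rad/s:
  omega = 20 * 2 * pi / 60 = 2.0944 rad/s
Compute tip speed:
  v_tip = omega * R = 2.0944 * 26.5 = 55.501 m/s
Tip speed ratio:
  TSR = v_tip / v_wind = 55.501 / 10.5 = 5.286

5.286


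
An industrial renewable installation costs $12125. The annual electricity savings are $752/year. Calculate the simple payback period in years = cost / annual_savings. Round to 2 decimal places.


Simple payback period = initial cost / annual savings
Payback = 12125 / 752
Payback = 16.12 years

16.12


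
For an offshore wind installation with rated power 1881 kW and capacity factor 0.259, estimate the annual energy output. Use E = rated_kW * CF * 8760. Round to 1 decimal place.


Annual energy = rated_kW * capacity_factor * hours_per_year
Given: P_rated = 1881 kW, CF = 0.259, hours = 8760
E = 1881 * 0.259 * 8760
E = 4267688.0 kWh

4267688.0


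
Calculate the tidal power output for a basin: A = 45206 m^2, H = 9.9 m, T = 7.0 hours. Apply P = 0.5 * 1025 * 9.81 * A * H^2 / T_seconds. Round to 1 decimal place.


Convert period to seconds: T = 7.0 * 3600 = 25200.0 s
H^2 = 9.9^2 = 98.01
P = 0.5 * rho * g * A * H^2 / T
P = 0.5 * 1025 * 9.81 * 45206 * 98.01 / 25200.0
P = 883952.3 W

883952.3


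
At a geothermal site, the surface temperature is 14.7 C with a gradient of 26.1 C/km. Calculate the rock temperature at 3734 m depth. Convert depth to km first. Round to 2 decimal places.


Convert depth to km: 3734 / 1000 = 3.734 km
Temperature increase = gradient * depth_km = 26.1 * 3.734 = 97.46 C
Temperature at depth = T_surface + delta_T = 14.7 + 97.46
T = 112.16 C

112.16


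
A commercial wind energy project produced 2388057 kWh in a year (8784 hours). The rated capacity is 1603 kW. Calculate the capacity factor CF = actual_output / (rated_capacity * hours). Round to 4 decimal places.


Capacity factor = actual output / maximum possible output
Maximum possible = rated * hours = 1603 * 8784 = 14080752 kWh
CF = 2388057 / 14080752
CF = 0.1696

0.1696


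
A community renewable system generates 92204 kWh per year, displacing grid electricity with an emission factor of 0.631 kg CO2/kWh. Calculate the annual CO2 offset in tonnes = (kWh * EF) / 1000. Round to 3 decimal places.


CO2 offset in kg = generation * emission_factor
CO2 offset = 92204 * 0.631 = 58180.72 kg
Convert to tonnes:
  CO2 offset = 58180.72 / 1000 = 58.181 tonnes

58.181


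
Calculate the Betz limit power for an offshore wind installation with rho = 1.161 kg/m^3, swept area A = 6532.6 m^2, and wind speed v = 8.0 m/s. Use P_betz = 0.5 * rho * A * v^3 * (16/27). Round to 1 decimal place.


The Betz coefficient Cp_max = 16/27 = 0.5926
v^3 = 8.0^3 = 512.0
P_betz = 0.5 * rho * A * v^3 * Cp_max
P_betz = 0.5 * 1.161 * 6532.6 * 512.0 * 0.5926
P_betz = 1150573.8 W

1150573.8


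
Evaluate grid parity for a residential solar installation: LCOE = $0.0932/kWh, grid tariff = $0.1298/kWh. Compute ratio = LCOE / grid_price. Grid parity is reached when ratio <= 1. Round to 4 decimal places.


Compare LCOE to grid price:
  LCOE = $0.0932/kWh, Grid price = $0.1298/kWh
  Ratio = LCOE / grid_price = 0.0932 / 0.1298 = 0.7180
  Grid parity achieved (ratio <= 1)? yes

0.7180


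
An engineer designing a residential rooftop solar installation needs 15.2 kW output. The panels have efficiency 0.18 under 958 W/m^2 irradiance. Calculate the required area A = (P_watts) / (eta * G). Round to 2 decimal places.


Convert target power to watts: P = 15.2 * 1000 = 15200.0 W
Compute denominator: eta * G = 0.18 * 958 = 172.44
Required area A = P / (eta * G) = 15200.0 / 172.44
A = 88.15 m^2

88.15


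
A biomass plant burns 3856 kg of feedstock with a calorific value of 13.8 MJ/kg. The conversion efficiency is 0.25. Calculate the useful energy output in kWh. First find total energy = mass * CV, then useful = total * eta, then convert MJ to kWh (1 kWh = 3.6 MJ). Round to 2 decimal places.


Total energy = mass * CV = 3856 * 13.8 = 53212.8 MJ
Useful energy = total * eta = 53212.8 * 0.25 = 13303.2 MJ
Convert to kWh: 13303.2 / 3.6
Useful energy = 3695.33 kWh

3695.33


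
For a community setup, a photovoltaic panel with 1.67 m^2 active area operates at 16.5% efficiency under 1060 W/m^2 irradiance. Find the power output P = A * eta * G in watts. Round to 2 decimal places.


Use the solar power formula P = A * eta * G.
Given: A = 1.67 m^2, eta = 0.165, G = 1060 W/m^2
P = 1.67 * 0.165 * 1060
P = 292.08 W

292.08


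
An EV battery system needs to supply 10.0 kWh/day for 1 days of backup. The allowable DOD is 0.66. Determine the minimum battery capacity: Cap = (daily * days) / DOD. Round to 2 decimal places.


Total energy needed = daily * days = 10.0 * 1 = 10.0 kWh
Account for depth of discharge:
  Cap = total_energy / DOD = 10.0 / 0.66
  Cap = 15.15 kWh

15.15


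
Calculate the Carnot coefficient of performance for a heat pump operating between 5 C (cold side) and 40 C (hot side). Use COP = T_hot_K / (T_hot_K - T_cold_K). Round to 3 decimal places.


Convert to Kelvin:
  T_hot = 40 + 273.15 = 313.15 K
  T_cold = 5 + 273.15 = 278.15 K
Apply Carnot COP formula:
  COP = T_hot_K / (T_hot_K - T_cold_K) = 313.15 / 35.0
  COP = 8.947

8.947


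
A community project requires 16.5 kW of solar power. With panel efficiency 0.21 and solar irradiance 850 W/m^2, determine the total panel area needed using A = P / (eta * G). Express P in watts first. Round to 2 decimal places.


Convert target power to watts: P = 16.5 * 1000 = 16500.0 W
Compute denominator: eta * G = 0.21 * 850 = 178.5
Required area A = P / (eta * G) = 16500.0 / 178.5
A = 92.44 m^2

92.44


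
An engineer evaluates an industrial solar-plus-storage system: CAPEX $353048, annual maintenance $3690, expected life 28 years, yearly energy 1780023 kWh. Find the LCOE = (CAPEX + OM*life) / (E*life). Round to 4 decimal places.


Total cost = CAPEX + OM * lifetime = 353048 + 3690 * 28 = 353048 + 103320 = 456368
Total generation = annual * lifetime = 1780023 * 28 = 49840644 kWh
LCOE = 456368 / 49840644
LCOE = 0.0092 $/kWh

0.0092


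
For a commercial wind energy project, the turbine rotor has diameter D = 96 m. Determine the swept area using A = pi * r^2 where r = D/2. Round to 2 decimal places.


Compute the rotor radius:
  r = D / 2 = 96 / 2 = 48.0 m
Calculate swept area:
  A = pi * r^2 = pi * 48.0^2
  A = 7238.23 m^2

7238.23


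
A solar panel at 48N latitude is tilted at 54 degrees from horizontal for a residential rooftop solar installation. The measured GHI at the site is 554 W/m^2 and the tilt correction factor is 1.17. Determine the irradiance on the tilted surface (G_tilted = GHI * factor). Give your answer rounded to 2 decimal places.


Identify the given values:
  GHI = 554 W/m^2, tilt correction factor = 1.17
Apply the formula G_tilted = GHI * factor:
  G_tilted = 554 * 1.17
  G_tilted = 648.18 W/m^2

648.18


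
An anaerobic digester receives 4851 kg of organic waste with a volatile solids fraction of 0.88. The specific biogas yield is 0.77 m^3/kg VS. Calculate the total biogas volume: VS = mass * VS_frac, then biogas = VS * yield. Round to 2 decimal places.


Compute volatile solids:
  VS = mass * VS_fraction = 4851 * 0.88 = 4268.88 kg
Calculate biogas volume:
  Biogas = VS * specific_yield = 4268.88 * 0.77
  Biogas = 3287.04 m^3

3287.04


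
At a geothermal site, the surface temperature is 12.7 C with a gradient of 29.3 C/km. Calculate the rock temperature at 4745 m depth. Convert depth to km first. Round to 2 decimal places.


Convert depth to km: 4745 / 1000 = 4.745 km
Temperature increase = gradient * depth_km = 29.3 * 4.745 = 139.03 C
Temperature at depth = T_surface + delta_T = 12.7 + 139.03
T = 151.73 C

151.73


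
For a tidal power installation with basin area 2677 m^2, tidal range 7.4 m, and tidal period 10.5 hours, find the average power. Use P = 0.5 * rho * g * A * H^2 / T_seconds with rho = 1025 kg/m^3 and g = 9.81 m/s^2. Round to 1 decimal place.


Convert period to seconds: T = 10.5 * 3600 = 37800.0 s
H^2 = 7.4^2 = 54.76
P = 0.5 * rho * g * A * H^2 / T
P = 0.5 * 1025 * 9.81 * 2677 * 54.76 / 37800.0
P = 19497.7 W

19497.7


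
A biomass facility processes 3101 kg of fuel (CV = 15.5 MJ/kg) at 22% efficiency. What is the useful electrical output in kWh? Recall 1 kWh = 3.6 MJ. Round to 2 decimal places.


Total energy = mass * CV = 3101 * 15.5 = 48065.5 MJ
Useful energy = total * eta = 48065.5 * 0.22 = 10574.41 MJ
Convert to kWh: 10574.41 / 3.6
Useful energy = 2937.34 kWh

2937.34


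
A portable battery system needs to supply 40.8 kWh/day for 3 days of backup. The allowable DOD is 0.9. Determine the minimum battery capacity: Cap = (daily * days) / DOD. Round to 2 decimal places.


Total energy needed = daily * days = 40.8 * 3 = 122.4 kWh
Account for depth of discharge:
  Cap = total_energy / DOD = 122.4 / 0.9
  Cap = 136.00 kWh

136.00


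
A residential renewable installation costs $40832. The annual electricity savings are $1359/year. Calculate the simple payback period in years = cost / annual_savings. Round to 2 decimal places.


Simple payback period = initial cost / annual savings
Payback = 40832 / 1359
Payback = 30.05 years

30.05


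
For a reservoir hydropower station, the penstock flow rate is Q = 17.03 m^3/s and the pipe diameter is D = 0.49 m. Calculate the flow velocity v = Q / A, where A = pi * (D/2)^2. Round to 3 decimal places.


Compute pipe cross-sectional area:
  A = pi * (D/2)^2 = pi * (0.49/2)^2 = 0.1886 m^2
Calculate velocity:
  v = Q / A = 17.03 / 0.1886
  v = 90.309 m/s

90.309


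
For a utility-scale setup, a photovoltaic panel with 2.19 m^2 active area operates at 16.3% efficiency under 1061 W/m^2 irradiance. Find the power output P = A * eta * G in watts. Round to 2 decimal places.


Use the solar power formula P = A * eta * G.
Given: A = 2.19 m^2, eta = 0.163, G = 1061 W/m^2
P = 2.19 * 0.163 * 1061
P = 378.75 W

378.75


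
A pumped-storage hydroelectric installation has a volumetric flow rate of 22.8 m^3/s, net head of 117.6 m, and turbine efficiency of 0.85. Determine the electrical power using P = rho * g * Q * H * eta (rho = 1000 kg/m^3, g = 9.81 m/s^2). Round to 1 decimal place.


Apply the hydropower formula P = rho * g * Q * H * eta
rho * g = 1000 * 9.81 = 9810.0
P = 9810.0 * 22.8 * 117.6 * 0.85
P = 22357853.3 W

22357853.3


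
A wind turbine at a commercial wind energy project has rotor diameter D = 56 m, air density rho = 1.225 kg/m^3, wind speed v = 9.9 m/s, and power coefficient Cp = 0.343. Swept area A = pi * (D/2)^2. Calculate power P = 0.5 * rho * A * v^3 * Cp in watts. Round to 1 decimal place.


Step 1 -- Compute swept area:
  A = pi * (D/2)^2 = pi * (56/2)^2 = 2463.01 m^2
Step 2 -- Apply wind power equation:
  P = 0.5 * rho * A * v^3 * Cp
  v^3 = 9.9^3 = 970.299
  P = 0.5 * 1.225 * 2463.01 * 970.299 * 0.343
  P = 502078.6 W

502078.6


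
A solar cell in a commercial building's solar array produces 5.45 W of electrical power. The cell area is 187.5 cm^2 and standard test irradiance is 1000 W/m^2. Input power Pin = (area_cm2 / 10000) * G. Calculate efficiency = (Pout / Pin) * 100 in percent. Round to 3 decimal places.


First compute the input power:
  Pin = area_cm2 / 10000 * G = 187.5 / 10000 * 1000 = 18.75 W
Then compute efficiency:
  Efficiency = (Pout / Pin) * 100 = (5.45 / 18.75) * 100
  Efficiency = 29.067%

29.067


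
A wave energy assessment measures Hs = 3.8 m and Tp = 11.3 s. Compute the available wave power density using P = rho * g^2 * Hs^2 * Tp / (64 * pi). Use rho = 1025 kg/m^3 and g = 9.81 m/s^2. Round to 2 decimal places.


Apply wave power formula:
  g^2 = 9.81^2 = 96.2361
  Hs^2 = 3.8^2 = 14.44
  Numerator = rho * g^2 * Hs^2 * Tp = 1025 * 96.2361 * 14.44 * 11.3 = 16095612.83
  Denominator = 64 * pi = 201.0619
  P = 16095612.83 / 201.0619 = 80053.01 W/m

80053.01


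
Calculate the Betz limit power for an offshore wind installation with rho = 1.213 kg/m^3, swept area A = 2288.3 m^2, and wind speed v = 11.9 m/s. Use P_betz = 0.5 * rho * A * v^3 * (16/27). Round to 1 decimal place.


The Betz coefficient Cp_max = 16/27 = 0.5926
v^3 = 11.9^3 = 1685.159
P_betz = 0.5 * rho * A * v^3 * Cp_max
P_betz = 0.5 * 1.213 * 2288.3 * 1685.159 * 0.5926
P_betz = 1385928.6 W

1385928.6


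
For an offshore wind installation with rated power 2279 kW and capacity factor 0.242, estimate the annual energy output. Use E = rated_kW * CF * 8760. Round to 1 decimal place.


Annual energy = rated_kW * capacity_factor * hours_per_year
Given: P_rated = 2279 kW, CF = 0.242, hours = 8760
E = 2279 * 0.242 * 8760
E = 4831297.7 kWh

4831297.7


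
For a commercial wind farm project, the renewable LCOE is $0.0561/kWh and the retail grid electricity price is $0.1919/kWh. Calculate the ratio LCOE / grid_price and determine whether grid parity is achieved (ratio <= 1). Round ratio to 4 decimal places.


Compare LCOE to grid price:
  LCOE = $0.0561/kWh, Grid price = $0.1919/kWh
  Ratio = LCOE / grid_price = 0.0561 / 0.1919 = 0.2923
  Grid parity achieved (ratio <= 1)? yes

0.2923


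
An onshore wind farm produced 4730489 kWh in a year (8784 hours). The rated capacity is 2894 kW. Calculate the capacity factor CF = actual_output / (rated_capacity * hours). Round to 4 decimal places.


Capacity factor = actual output / maximum possible output
Maximum possible = rated * hours = 2894 * 8784 = 25420896 kWh
CF = 4730489 / 25420896
CF = 0.1861

0.1861


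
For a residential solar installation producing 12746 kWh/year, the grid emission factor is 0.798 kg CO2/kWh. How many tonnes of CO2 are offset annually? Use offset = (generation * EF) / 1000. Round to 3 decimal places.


CO2 offset in kg = generation * emission_factor
CO2 offset = 12746 * 0.798 = 10171.31 kg
Convert to tonnes:
  CO2 offset = 10171.31 / 1000 = 10.171 tonnes

10.171


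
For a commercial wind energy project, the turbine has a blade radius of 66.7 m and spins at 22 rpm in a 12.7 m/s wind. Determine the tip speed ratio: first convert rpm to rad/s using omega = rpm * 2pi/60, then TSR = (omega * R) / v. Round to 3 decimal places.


Convert rotational speed to rad/s:
  omega = 22 * 2 * pi / 60 = 2.3038 rad/s
Compute tip speed:
  v_tip = omega * R = 2.3038 * 66.7 = 153.666 m/s
Tip speed ratio:
  TSR = v_tip / v_wind = 153.666 / 12.7 = 12.100

12.100


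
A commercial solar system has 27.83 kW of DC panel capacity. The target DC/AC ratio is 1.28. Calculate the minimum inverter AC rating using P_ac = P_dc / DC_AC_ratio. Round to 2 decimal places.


The inverter AC capacity is determined by the DC/AC ratio.
Given: P_dc = 27.83 kW, DC/AC ratio = 1.28
P_ac = P_dc / ratio = 27.83 / 1.28
P_ac = 21.74 kW

21.74


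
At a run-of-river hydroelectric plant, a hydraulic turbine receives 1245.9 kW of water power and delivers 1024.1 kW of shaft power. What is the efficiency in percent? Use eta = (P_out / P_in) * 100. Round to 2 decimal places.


Turbine efficiency = (output power / input power) * 100
eta = (1024.1 / 1245.9) * 100
eta = 82.20%

82.20


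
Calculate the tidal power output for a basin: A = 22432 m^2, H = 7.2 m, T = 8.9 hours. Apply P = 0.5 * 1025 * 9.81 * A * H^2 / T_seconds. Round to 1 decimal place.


Convert period to seconds: T = 8.9 * 3600 = 32040.0 s
H^2 = 7.2^2 = 51.84
P = 0.5 * rho * g * A * H^2 / T
P = 0.5 * 1025 * 9.81 * 22432 * 51.84 / 32040.0
P = 182475.0 W

182475.0


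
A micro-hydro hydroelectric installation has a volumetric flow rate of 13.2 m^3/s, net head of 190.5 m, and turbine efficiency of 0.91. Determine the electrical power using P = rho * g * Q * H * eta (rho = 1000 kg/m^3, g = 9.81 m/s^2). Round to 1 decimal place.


Apply the hydropower formula P = rho * g * Q * H * eta
rho * g = 1000 * 9.81 = 9810.0
P = 9810.0 * 13.2 * 190.5 * 0.91
P = 22448085.7 W

22448085.7


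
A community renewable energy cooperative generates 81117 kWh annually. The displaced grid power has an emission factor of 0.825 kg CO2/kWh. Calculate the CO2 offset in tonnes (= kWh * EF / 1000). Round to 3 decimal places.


CO2 offset in kg = generation * emission_factor
CO2 offset = 81117 * 0.825 = 66921.53 kg
Convert to tonnes:
  CO2 offset = 66921.53 / 1000 = 66.922 tonnes

66.922


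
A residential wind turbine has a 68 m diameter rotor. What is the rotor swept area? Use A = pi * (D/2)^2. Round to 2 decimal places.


Compute the rotor radius:
  r = D / 2 = 68 / 2 = 34.0 m
Calculate swept area:
  A = pi * r^2 = pi * 34.0^2
  A = 3631.68 m^2

3631.68


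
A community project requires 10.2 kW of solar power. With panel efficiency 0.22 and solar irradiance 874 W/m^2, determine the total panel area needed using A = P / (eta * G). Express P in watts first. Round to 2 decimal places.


Convert target power to watts: P = 10.2 * 1000 = 10200.0 W
Compute denominator: eta * G = 0.22 * 874 = 192.28
Required area A = P / (eta * G) = 10200.0 / 192.28
A = 53.05 m^2

53.05


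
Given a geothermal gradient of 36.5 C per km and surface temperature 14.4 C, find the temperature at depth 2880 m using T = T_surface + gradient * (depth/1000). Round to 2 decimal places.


Convert depth to km: 2880 / 1000 = 2.88 km
Temperature increase = gradient * depth_km = 36.5 * 2.88 = 105.12 C
Temperature at depth = T_surface + delta_T = 14.4 + 105.12
T = 119.52 C

119.52


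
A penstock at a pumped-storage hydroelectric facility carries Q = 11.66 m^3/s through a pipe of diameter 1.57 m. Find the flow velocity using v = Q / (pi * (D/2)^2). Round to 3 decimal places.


Compute pipe cross-sectional area:
  A = pi * (D/2)^2 = pi * (1.57/2)^2 = 1.9359 m^2
Calculate velocity:
  v = Q / A = 11.66 / 1.9359
  v = 6.023 m/s

6.023


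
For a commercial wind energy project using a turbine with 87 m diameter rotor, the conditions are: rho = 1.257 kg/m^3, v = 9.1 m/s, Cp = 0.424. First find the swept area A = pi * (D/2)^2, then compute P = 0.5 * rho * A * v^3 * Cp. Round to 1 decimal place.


Step 1 -- Compute swept area:
  A = pi * (D/2)^2 = pi * (87/2)^2 = 5944.68 m^2
Step 2 -- Apply wind power equation:
  P = 0.5 * rho * A * v^3 * Cp
  v^3 = 9.1^3 = 753.571
  P = 0.5 * 1.257 * 5944.68 * 753.571 * 0.424
  P = 1193778.4 W

1193778.4


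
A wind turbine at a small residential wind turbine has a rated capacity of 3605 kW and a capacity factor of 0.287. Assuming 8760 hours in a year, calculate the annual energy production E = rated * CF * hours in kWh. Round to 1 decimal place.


Annual energy = rated_kW * capacity_factor * hours_per_year
Given: P_rated = 3605 kW, CF = 0.287, hours = 8760
E = 3605 * 0.287 * 8760
E = 9063402.6 kWh

9063402.6


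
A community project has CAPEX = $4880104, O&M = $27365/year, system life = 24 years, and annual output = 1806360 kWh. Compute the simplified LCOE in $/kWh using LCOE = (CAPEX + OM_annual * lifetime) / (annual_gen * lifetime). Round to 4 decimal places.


Total cost = CAPEX + OM * lifetime = 4880104 + 27365 * 24 = 4880104 + 656760 = 5536864
Total generation = annual * lifetime = 1806360 * 24 = 43352640 kWh
LCOE = 5536864 / 43352640
LCOE = 0.1277 $/kWh

0.1277


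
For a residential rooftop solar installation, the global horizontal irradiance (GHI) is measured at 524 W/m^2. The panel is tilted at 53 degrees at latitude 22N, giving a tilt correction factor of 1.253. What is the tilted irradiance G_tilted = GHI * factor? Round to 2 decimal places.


Identify the given values:
  GHI = 524 W/m^2, tilt correction factor = 1.253
Apply the formula G_tilted = GHI * factor:
  G_tilted = 524 * 1.253
  G_tilted = 656.57 W/m^2

656.57


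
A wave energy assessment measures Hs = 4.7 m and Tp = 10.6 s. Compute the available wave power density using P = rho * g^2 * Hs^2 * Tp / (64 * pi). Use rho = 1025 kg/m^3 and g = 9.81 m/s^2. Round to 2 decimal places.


Apply wave power formula:
  g^2 = 9.81^2 = 96.2361
  Hs^2 = 4.7^2 = 22.09
  Numerator = rho * g^2 * Hs^2 * Tp = 1025 * 96.2361 * 22.09 * 10.6 = 23097419.45
  Denominator = 64 * pi = 201.0619
  P = 23097419.45 / 201.0619 = 114877.14 W/m

114877.14


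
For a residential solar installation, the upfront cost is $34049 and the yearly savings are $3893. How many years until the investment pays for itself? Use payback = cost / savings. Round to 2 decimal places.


Simple payback period = initial cost / annual savings
Payback = 34049 / 3893
Payback = 8.75 years

8.75


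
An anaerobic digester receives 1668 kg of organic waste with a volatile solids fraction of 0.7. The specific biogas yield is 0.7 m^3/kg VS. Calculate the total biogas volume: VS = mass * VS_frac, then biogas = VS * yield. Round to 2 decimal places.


Compute volatile solids:
  VS = mass * VS_fraction = 1668 * 0.7 = 1167.6 kg
Calculate biogas volume:
  Biogas = VS * specific_yield = 1167.6 * 0.7
  Biogas = 817.32 m^3

817.32


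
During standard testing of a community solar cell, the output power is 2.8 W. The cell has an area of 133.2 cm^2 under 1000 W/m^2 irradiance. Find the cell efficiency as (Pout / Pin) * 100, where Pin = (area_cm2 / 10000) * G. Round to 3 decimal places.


First compute the input power:
  Pin = area_cm2 / 10000 * G = 133.2 / 10000 * 1000 = 13.32 W
Then compute efficiency:
  Efficiency = (Pout / Pin) * 100 = (2.8 / 13.32) * 100
  Efficiency = 21.021%

21.021


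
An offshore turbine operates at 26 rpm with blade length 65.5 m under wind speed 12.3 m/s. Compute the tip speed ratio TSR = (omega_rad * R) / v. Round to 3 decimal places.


Convert rotational speed to rad/s:
  omega = 26 * 2 * pi / 60 = 2.7227 rad/s
Compute tip speed:
  v_tip = omega * R = 2.7227 * 65.5 = 178.338 m/s
Tip speed ratio:
  TSR = v_tip / v_wind = 178.338 / 12.3 = 14.499

14.499


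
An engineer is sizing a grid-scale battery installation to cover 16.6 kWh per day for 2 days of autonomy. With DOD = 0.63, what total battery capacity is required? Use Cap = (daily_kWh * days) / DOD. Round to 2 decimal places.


Total energy needed = daily * days = 16.6 * 2 = 33.2 kWh
Account for depth of discharge:
  Cap = total_energy / DOD = 33.2 / 0.63
  Cap = 52.70 kWh

52.70


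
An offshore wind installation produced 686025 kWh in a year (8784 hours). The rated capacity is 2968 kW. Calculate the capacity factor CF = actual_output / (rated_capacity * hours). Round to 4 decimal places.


Capacity factor = actual output / maximum possible output
Maximum possible = rated * hours = 2968 * 8784 = 26070912 kWh
CF = 686025 / 26070912
CF = 0.0263

0.0263


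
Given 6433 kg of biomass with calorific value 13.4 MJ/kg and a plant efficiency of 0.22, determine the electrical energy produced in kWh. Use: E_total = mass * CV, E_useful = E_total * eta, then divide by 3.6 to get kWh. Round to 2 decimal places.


Total energy = mass * CV = 6433 * 13.4 = 86202.2 MJ
Useful energy = total * eta = 86202.2 * 0.22 = 18964.48 MJ
Convert to kWh: 18964.48 / 3.6
Useful energy = 5267.91 kWh

5267.91


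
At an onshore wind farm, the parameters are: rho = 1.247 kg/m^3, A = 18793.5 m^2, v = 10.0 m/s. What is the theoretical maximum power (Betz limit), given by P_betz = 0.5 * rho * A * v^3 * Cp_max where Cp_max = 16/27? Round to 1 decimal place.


The Betz coefficient Cp_max = 16/27 = 0.5926
v^3 = 10.0^3 = 1000.0
P_betz = 0.5 * rho * A * v^3 * Cp_max
P_betz = 0.5 * 1.247 * 18793.5 * 1000.0 * 0.5926
P_betz = 6943850.2 W

6943850.2


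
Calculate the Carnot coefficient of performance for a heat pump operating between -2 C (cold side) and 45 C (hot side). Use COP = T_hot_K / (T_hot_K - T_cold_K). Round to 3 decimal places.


Convert to Kelvin:
  T_hot = 45 + 273.15 = 318.15 K
  T_cold = -2 + 273.15 = 271.15 K
Apply Carnot COP formula:
  COP = T_hot_K / (T_hot_K - T_cold_K) = 318.15 / 47.0
  COP = 6.769

6.769


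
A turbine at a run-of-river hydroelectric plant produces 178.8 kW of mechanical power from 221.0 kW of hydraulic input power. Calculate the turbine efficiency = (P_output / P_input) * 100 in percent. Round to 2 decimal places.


Turbine efficiency = (output power / input power) * 100
eta = (178.8 / 221.0) * 100
eta = 80.90%

80.90


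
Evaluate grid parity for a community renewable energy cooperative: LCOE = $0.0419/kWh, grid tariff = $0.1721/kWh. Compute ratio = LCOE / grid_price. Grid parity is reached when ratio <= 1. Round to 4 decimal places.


Compare LCOE to grid price:
  LCOE = $0.0419/kWh, Grid price = $0.1721/kWh
  Ratio = LCOE / grid_price = 0.0419 / 0.1721 = 0.2435
  Grid parity achieved (ratio <= 1)? yes

0.2435
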